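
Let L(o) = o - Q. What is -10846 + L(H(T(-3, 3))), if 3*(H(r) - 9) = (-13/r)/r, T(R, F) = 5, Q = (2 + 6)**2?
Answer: -817588/75 ≈ -10901.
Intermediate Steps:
Q = 64 (Q = 8**2 = 64)
H(r) = 9 - 13/(3*r**2) (H(r) = 9 + ((-13/r)/r)/3 = 9 + (-13/r**2)/3 = 9 - 13/(3*r**2))
L(o) = -64 + o (L(o) = o - 1*64 = o - 64 = -64 + o)
-10846 + L(H(T(-3, 3))) = -10846 + (-64 + (9 - 13/3/5**2)) = -10846 + (-64 + (9 - 13/3*1/25)) = -10846 + (-64 + (9 - 13/75)) = -10846 + (-64 + 662/75) = -10846 - 4138/75 = -817588/75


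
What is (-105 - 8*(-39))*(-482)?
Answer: -99774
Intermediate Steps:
(-105 - 8*(-39))*(-482) = (-105 + 312)*(-482) = 207*(-482) = -99774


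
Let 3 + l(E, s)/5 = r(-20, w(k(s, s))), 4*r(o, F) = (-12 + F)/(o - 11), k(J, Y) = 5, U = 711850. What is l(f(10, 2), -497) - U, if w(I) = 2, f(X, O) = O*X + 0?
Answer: -44135605/62 ≈ -7.1187e+5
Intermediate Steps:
f(X, O) = O*X
r(o, F) = (-12 + F)/(4*(-11 + o)) (r(o, F) = ((-12 + F)/(o - 11))/4 = ((-12 + F)/(-11 + o))/4 = (-12 + F)/(4*(-11 + o)))
l(E, s) = -905/62 (l(E, s) = -15 + 5*((-12 + 2)/(4*(-11 - 20))) = -15 + 5*((¼)*(-10)/(-31)) = -15 + 5*((¼)*(-1/31)*(-10)) = -15 + 5*(5/62) = -15 + 25/62 = -905/62)
l(f(10, 2), -497) - U = -905/62 - 1*711850 = -905/62 - 711850 = -44135605/62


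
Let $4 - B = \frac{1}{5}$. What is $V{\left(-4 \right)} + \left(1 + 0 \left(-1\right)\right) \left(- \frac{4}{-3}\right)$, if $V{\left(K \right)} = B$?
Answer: $\frac{77}{15} \approx 5.1333$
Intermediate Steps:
$B = \frac{19}{5}$ ($B = 4 - \frac{1}{5} = \frac{19}{5} \approx 3.8$)
$V{\left(K \right)} = \frac{19}{5}$
$V{\left(-4 \right)} + \left(1 + 0 \left(-1\right)\right) \left(- \frac{4}{-3}\right) = \frac{19}{5} + \left(1 + 0 \left(-1\right)\right) \left(- \frac{4}{-3}\right) = \frac{19}{5} + \left(1 + 0\right) \left(\left(-4\right) \left(- \frac{1}{3}\right)\right) = \frac{19}{5} + 1 \cdot \frac{4}{3} = \frac{19}{5} + \frac{4}{3} = \frac{77}{15}$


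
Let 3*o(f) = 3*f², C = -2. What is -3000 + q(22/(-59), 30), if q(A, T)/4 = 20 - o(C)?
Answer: -2936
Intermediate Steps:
o(f) = f² (o(f) = (3*f²)/3 = f²)
q(A, T) = 64 (q(A, T) = 4*(20 - 1*(-2)²) = 4*(20 - 1*4) = 4*(20 - 4) = 4*16 = 64)
-3000 + q(22/(-59), 30) = -3000 + 64 = -2936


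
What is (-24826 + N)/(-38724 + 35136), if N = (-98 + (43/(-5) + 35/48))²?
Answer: 784360319/206668800 ≈ 3.7953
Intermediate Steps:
N = 645617281/57600 (N = (-98 + (43*(-⅕) + 35*(1/48)))² = (-98 + (-43/5 + 35/48))² = (-98 - 1889/240)² = (-25409/240)² = 645617281/57600 ≈ 11209.)
(-24826 + N)/(-38724 + 35136) = (-24826 + 645617281/57600)/(-38724 + 35136) = -784360319/57600/(-3588) = -784360319/57600*(-1/3588) = 784360319/206668800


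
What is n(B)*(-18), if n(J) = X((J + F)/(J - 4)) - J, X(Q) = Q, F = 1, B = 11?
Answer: 1170/7 ≈ 167.14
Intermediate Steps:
n(J) = -J + (1 + J)/(-4 + J) (n(J) = (J + 1)/(J - 4) - J = (1 + J)/(-4 + J) - J = -J + (1 + J)/(-4 + J))
n(B)*(-18) = ((1 + 11 - 1*11*(-4 + 11))/(-4 + 11))*(-18) = ((1 + 11 - 1*11*7)/7)*(-18) = ((1 + 11 - 77)/7)*(-18) = ((1/7)*(-65))*(-18) = -65/7*(-18) = 1170/7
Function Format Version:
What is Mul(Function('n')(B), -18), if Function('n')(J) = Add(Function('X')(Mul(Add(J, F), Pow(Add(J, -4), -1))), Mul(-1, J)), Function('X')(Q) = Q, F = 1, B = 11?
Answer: Rational(1170, 7) ≈ 167.14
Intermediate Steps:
Function('n')(J) = Add(Mul(-1, J), Mul(Pow(Add(-4, J), -1), Add(1, J))) (Function('n')(J) = Add(Mul(Add(J, 1), Pow(Add(J, -4), -1)), Mul(-1, J)) = Add(Mul(Add(1, J), Pow(Add(-4, J), -1)), Mul(-1, J)) = Add(Mul(Pow(Add(-4, J), -1), Add(1, J)), Mul(-1, J)) = Add(Mul(-1, J), Mul(Pow(Add(-4, J), -1), Add(1, J))))
Mul(Function('n')(B), -18) = Mul(Mul(Pow(Add(-4, 11), -1), Add(1, 11, Mul(-1, 11, Add(-4, 11)))), -18) = Mul(Mul(Pow(7, -1), Add(1, 11, Mul(-1, 11, 7))), -18) = Mul(Mul(Rational(1, 7), Add(1, 11, -77)), -18) = Mul(Mul(Rational(1, 7), -65), -18) = Mul(Rational(-65, 7), -18) = Rational(1170, 7)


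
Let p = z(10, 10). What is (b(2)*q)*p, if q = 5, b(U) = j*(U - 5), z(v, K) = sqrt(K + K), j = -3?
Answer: 90*sqrt(5) ≈ 201.25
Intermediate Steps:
z(v, K) = sqrt(2)*sqrt(K) (z(v, K) = sqrt(2*K) = sqrt(2)*sqrt(K))
b(U) = 15 - 3*U (b(U) = -3*(U - 5) = -3*(-5 + U) = 15 - 3*U)
p = 2*sqrt(5) (p = sqrt(2)*sqrt(10) = 2*sqrt(5) ≈ 4.4721)
(b(2)*q)*p = ((15 - 3*2)*5)*(2*sqrt(5)) = ((15 - 6)*5)*(2*sqrt(5)) = (9*5)*(2*sqrt(5)) = 45*(2*sqrt(5)) = 90*sqrt(5)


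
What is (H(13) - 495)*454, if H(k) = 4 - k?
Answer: -228816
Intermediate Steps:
(H(13) - 495)*454 = ((4 - 1*13) - 495)*454 = ((4 - 13) - 495)*454 = (-9 - 495)*454 = -504*454 = -228816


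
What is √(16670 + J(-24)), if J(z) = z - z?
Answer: √16670 ≈ 129.11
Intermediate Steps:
J(z) = 0
√(16670 + J(-24)) = √(16670 + 0) = √16670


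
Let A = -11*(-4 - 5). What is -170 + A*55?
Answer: 5275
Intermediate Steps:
A = 99 (A = -11*(-9) = 99)
-170 + A*55 = -170 + 99*55 = -170 + 5445 = 5275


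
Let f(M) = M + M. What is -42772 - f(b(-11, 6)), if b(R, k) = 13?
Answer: -42798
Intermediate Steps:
f(M) = 2*M
-42772 - f(b(-11, 6)) = -42772 - 2*13 = -42772 - 1*26 = -42772 - 26 = -42798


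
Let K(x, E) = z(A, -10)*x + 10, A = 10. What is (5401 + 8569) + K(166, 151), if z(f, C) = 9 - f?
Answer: 13814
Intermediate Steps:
K(x, E) = 10 - x (K(x, E) = (9 - 1*10)*x + 10 = (9 - 10)*x + 10 = -x + 10 = 10 - x)
(5401 + 8569) + K(166, 151) = (5401 + 8569) + (10 - 1*166) = 13970 + (10 - 166) = 13970 - 156 = 13814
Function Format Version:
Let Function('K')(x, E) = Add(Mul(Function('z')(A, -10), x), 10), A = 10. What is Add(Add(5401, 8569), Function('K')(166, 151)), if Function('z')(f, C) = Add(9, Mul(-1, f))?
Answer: 13814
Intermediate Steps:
Function('K')(x, E) = Add(10, Mul(-1, x)) (Function('K')(x, E) = Add(Mul(Add(9, Mul(-1, 10)), x), 10) = Add(Mul(Add(9, -10), x), 10) = Add(Mul(-1, x), 10) = Add(10, Mul(-1, x)))
Add(Add(5401, 8569), Function('K')(166, 151)) = Add(Add(5401, 8569), Add(10, Mul(-1, 166))) = Add(13970, Add(10, -166)) = Add(13970, -156) = 13814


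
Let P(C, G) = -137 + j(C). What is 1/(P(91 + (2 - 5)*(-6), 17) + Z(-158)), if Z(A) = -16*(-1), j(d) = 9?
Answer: -1/112 ≈ -0.0089286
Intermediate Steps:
Z(A) = 16
P(C, G) = -128 (P(C, G) = -137 + 9 = -128)
1/(P(91 + (2 - 5)*(-6), 17) + Z(-158)) = 1/(-128 + 16) = 1/(-112) = -1/112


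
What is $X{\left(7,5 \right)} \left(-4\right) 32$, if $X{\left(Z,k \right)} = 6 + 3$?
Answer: $-1152$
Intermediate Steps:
$X{\left(Z,k \right)} = 9$
$X{\left(7,5 \right)} \left(-4\right) 32 = 9 \left(-4\right) 32 = \left(-36\right) 32 = -1152$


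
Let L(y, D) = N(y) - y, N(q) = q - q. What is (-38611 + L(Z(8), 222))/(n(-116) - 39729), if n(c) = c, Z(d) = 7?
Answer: 38618/39845 ≈ 0.96921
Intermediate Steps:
N(q) = 0
L(y, D) = -y (L(y, D) = 0 - y = -y)
(-38611 + L(Z(8), 222))/(n(-116) - 39729) = (-38611 - 1*7)/(-116 - 39729) = (-38611 - 7)/(-39845) = -38618*(-1/39845) = 38618/39845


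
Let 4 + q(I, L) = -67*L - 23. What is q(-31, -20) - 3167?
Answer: -1854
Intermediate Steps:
q(I, L) = -27 - 67*L (q(I, L) = -4 + (-67*L - 23) = -4 + (-23 - 67*L) = -27 - 67*L)
q(-31, -20) - 3167 = (-27 - 67*(-20)) - 3167 = (-27 + 1340) - 3167 = 1313 - 3167 = -1854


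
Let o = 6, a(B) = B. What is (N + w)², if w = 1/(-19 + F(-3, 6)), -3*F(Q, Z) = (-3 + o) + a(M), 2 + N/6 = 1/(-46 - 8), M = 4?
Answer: 49042009/331776 ≈ 147.82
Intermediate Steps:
N = -109/9 (N = -12 + 6/(-46 - 8) = -12 + 6/(-54) = -12 + 6*(-1/54) = -12 - ⅑ = -109/9 ≈ -12.111)
F(Q, Z) = -7/3 (F(Q, Z) = -((-3 + 6) + 4)/3 = -(3 + 4)/3 = -⅓*7 = -7/3)
w = -3/64 (w = 1/(-19 - 7/3) = 1/(-64/3) = -3/64 ≈ -0.046875)
(N + w)² = (-109/9 - 3/64)² = (-7003/576)² = 49042009/331776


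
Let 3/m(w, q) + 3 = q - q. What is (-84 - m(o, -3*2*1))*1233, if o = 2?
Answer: -102339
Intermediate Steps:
m(w, q) = -1 (m(w, q) = 3/(-3 + (q - q)) = 3/(-3 + 0) = 3/(-3) = 3*(-⅓) = -1)
(-84 - m(o, -3*2*1))*1233 = (-84 - 1*(-1))*1233 = (-84 + 1)*1233 = -83*1233 = -102339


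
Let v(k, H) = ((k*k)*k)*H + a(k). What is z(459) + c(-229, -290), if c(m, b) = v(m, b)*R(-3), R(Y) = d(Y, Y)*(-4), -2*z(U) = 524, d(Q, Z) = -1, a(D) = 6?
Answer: 13930427002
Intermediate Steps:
z(U) = -262 (z(U) = -1/2*524 = -262)
v(k, H) = 6 + H*k**3 (v(k, H) = ((k*k)*k)*H + 6 = (k**2*k)*H + 6 = k**3*H + 6 = H*k**3 + 6 = 6 + H*k**3)
R(Y) = 4 (R(Y) = -1*(-4) = 4)
c(m, b) = 24 + 4*b*m**3 (c(m, b) = (6 + b*m**3)*4 = 24 + 4*b*m**3)
z(459) + c(-229, -290) = -262 + (24 + 4*(-290)*(-229)**3) = -262 + (24 + 4*(-290)*(-12008989)) = -262 + (24 + 13930427240) = -262 + 13930427264 = 13930427002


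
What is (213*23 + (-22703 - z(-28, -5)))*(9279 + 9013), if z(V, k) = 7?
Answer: -325798812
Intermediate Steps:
(213*23 + (-22703 - z(-28, -5)))*(9279 + 9013) = (213*23 + (-22703 - 1*7))*(9279 + 9013) = (4899 + (-22703 - 7))*18292 = (4899 - 22710)*18292 = -17811*18292 = -325798812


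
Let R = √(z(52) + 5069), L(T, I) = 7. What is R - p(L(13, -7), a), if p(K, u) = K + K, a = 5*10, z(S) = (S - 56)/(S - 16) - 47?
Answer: -14 + √45197/3 ≈ 56.865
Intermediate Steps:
z(S) = -47 + (-56 + S)/(-16 + S) (z(S) = (-56 + S)/(-16 + S) - 47 = -47 + (-56 + S)/(-16 + S))
a = 50
R = √45197/3 (R = √(2*(348 - 23*52)/(-16 + 52) + 5069) = √(2*(348 - 1196)/36 + 5069) = √(2*(1/36)*(-848) + 5069) = √(-424/9 + 5069) = √(45197/9) = √45197/3 ≈ 70.865)
p(K, u) = 2*K
R - p(L(13, -7), a) = √45197/3 - 2*7 = √45197/3 - 1*14 = √45197/3 - 14 = -14 + √45197/3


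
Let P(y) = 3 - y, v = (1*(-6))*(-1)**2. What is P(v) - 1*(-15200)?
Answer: 15209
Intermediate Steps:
v = -6 (v = -6*1 = -6)
P(v) - 1*(-15200) = (3 - 1*(-6)) - 1*(-15200) = (3 + 6) + 15200 = 9 + 15200 = 15209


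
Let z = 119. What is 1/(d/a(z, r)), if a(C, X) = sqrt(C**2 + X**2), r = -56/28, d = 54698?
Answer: sqrt(14165)/54698 ≈ 0.0021759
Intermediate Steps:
r = -2 (r = -56*1/28 = -2)
1/(d/a(z, r)) = 1/(54698/(sqrt(119**2 + (-2)**2))) = 1/(54698/(sqrt(14161 + 4))) = 1/(54698/(sqrt(14165))) = 1/(54698*(sqrt(14165)/14165)) = 1/(54698*sqrt(14165)/14165) = sqrt(14165)/54698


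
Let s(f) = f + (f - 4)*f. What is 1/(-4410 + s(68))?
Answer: ⅒ ≈ 0.10000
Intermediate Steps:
s(f) = f + f*(-4 + f) (s(f) = f + (-4 + f)*f = f + f*(-4 + f))
1/(-4410 + s(68)) = 1/(-4410 + 68*(-3 + 68)) = 1/(-4410 + 68*65) = 1/(-4410 + 4420) = 1/10 = ⅒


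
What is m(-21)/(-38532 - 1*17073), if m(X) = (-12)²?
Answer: -48/18535 ≈ -0.0025897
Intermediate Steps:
m(X) = 144
m(-21)/(-38532 - 1*17073) = 144/(-38532 - 1*17073) = 144/(-38532 - 17073) = 144/(-55605) = 144*(-1/55605) = -48/18535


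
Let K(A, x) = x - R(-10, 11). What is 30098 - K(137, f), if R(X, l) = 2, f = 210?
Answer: 29890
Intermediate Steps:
K(A, x) = -2 + x (K(A, x) = x - 1*2 = x - 2 = -2 + x)
30098 - K(137, f) = 30098 - (-2 + 210) = 30098 - 1*208 = 30098 - 208 = 29890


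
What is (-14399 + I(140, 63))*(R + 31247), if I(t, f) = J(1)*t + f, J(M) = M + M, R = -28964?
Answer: -32089848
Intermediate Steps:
J(M) = 2*M
I(t, f) = f + 2*t (I(t, f) = (2*1)*t + f = 2*t + f = f + 2*t)
(-14399 + I(140, 63))*(R + 31247) = (-14399 + (63 + 2*140))*(-28964 + 31247) = (-14399 + (63 + 280))*2283 = (-14399 + 343)*2283 = -14056*2283 = -32089848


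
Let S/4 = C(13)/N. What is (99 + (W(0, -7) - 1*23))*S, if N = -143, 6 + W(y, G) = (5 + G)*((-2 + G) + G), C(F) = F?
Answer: -408/11 ≈ -37.091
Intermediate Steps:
W(y, G) = -6 + (-2 + 2*G)*(5 + G) (W(y, G) = -6 + (5 + G)*((-2 + G) + G) = -6 + (5 + G)*(-2 + 2*G) = -6 + (-2 + 2*G)*(5 + G))
S = -4/11 (S = 4*(13/(-143)) = 4*(13*(-1/143)) = 4*(-1/11) = -4/11 ≈ -0.36364)
(99 + (W(0, -7) - 1*23))*S = (99 + ((-16 + 2*(-7)² + 8*(-7)) - 1*23))*(-4/11) = (99 + ((-16 + 2*49 - 56) - 23))*(-4/11) = (99 + ((-16 + 98 - 56) - 23))*(-4/11) = (99 + (26 - 23))*(-4/11) = (99 + 3)*(-4/11) = 102*(-4/11) = -408/11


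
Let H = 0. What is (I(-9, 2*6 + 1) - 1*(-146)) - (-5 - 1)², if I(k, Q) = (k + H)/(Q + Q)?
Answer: 2851/26 ≈ 109.65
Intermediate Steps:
I(k, Q) = k/(2*Q) (I(k, Q) = (k + 0)/(Q + Q) = k/((2*Q)) = k*(1/(2*Q)) = k/(2*Q))
(I(-9, 2*6 + 1) - 1*(-146)) - (-5 - 1)² = ((½)*(-9)/(2*6 + 1) - 1*(-146)) - (-5 - 1)² = ((½)*(-9)/(12 + 1) + 146) - 1*(-6)² = ((½)*(-9)/13 + 146) - 1*36 = ((½)*(-9)*(1/13) + 146) - 36 = (-9/26 + 146) - 36 = 3787/26 - 36 = 2851/26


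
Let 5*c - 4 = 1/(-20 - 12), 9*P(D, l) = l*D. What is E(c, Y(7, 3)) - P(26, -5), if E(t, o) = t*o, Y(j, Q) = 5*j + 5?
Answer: 1663/36 ≈ 46.194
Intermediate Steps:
P(D, l) = D*l/9 (P(D, l) = (l*D)/9 = (D*l)/9 = D*l/9)
c = 127/160 (c = ⅘ + 1/(5*(-20 - 12)) = ⅘ + (⅕)/(-32) = ⅘ + (⅕)*(-1/32) = ⅘ - 1/160 = 127/160 ≈ 0.79375)
Y(j, Q) = 5 + 5*j
E(t, o) = o*t
E(c, Y(7, 3)) - P(26, -5) = (5 + 5*7)*(127/160) - 26*(-5)/9 = (5 + 35)*(127/160) - 1*(-130/9) = 40*(127/160) + 130/9 = 127/4 + 130/9 = 1663/36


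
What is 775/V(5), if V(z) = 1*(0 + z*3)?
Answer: 155/3 ≈ 51.667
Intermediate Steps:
V(z) = 3*z (V(z) = 1*(0 + 3*z) = 1*(3*z) = 3*z)
775/V(5) = 775/((3*5)) = 775/15 = 775*(1/15) = 155/3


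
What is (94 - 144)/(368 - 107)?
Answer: -50/261 ≈ -0.19157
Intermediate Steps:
(94 - 144)/(368 - 107) = -50/261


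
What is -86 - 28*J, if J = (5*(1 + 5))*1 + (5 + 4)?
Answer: -1178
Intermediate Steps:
J = 39 (J = (5*6)*1 + 9 = 30*1 + 9 = 30 + 9 = 39)
-86 - 28*J = -86 - 28*39 = -86 - 1092 = -1178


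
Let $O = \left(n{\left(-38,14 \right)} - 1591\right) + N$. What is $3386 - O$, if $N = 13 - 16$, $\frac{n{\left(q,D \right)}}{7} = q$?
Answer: $5246$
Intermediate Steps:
$n{\left(q,D \right)} = 7 q$
$N = -3$ ($N = 13 - 16 = -3$)
$O = -1860$ ($O = \left(7 \left(-38\right) - 1591\right) - 3 = \left(-266 - 1591\right) - 3 = -1857 - 3 = -1860$)
$3386 - O = 3386 - -1860 = 3386 + 1860 = 5246$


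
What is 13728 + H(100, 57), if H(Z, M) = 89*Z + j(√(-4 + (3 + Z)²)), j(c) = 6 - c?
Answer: 22634 - √10605 ≈ 22531.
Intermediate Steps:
H(Z, M) = 6 - √(-4 + (3 + Z)²) + 89*Z (H(Z, M) = 89*Z + (6 - √(-4 + (3 + Z)²)) = 6 - √(-4 + (3 + Z)²) + 89*Z)
13728 + H(100, 57) = 13728 + (6 - √(-4 + (3 + 100)²) + 89*100) = 13728 + (6 - √(-4 + 103²) + 8900) = 13728 + (6 - √(-4 + 10609) + 8900) = 13728 + (6 - √10605 + 8900) = 13728 + (8906 - √10605) = 22634 - √10605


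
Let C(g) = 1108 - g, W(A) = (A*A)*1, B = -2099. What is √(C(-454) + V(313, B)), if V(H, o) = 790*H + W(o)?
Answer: √4654633 ≈ 2157.5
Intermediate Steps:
W(A) = A² (W(A) = A²*1 = A²)
V(H, o) = o² + 790*H (V(H, o) = 790*H + o² = o² + 790*H)
√(C(-454) + V(313, B)) = √((1108 - 1*(-454)) + ((-2099)² + 790*313)) = √((1108 + 454) + (4405801 + 247270)) = √(1562 + 4653071) = √4654633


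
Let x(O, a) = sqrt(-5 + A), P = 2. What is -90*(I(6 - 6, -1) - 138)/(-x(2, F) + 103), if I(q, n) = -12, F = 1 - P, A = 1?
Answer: 1390500/10613 + 27000*I/10613 ≈ 131.02 + 2.544*I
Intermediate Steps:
F = -1 (F = 1 - 1*2 = 1 - 2 = -1)
x(O, a) = 2*I (x(O, a) = sqrt(-5 + 1) = sqrt(-4) = 2*I)
-90*(I(6 - 6, -1) - 138)/(-x(2, F) + 103) = -90*(-12 - 138)/(-2*I + 103) = -(-13500)/(-2*I + 103) = -(-13500)/(103 - 2*I) = -(-13500)*(103 + 2*I)/10613 = 13500*(103 + 2*I)/10613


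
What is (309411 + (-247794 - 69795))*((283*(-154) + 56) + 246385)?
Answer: -1658980902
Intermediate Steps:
(309411 + (-247794 - 69795))*((283*(-154) + 56) + 246385) = (309411 - 317589)*((-43582 + 56) + 246385) = -8178*(-43526 + 246385) = -8178*202859 = -1658980902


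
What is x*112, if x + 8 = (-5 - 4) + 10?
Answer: -784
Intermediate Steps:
x = -7 (x = -8 + ((-5 - 4) + 10) = -8 + (-9 + 10) = -8 + 1 = -7)
x*112 = -7*112 = -784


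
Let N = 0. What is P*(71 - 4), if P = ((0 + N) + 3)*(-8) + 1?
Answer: -1541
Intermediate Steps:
P = -23 (P = ((0 + 0) + 3)*(-8) + 1 = (0 + 3)*(-8) + 1 = 3*(-8) + 1 = -24 + 1 = -23)
P*(71 - 4) = -23*(71 - 4) = -23*67 = -1541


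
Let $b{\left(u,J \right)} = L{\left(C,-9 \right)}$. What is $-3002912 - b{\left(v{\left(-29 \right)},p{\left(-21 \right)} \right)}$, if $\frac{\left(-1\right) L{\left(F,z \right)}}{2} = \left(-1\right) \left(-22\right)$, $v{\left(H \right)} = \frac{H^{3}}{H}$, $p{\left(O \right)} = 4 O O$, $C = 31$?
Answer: $-3002868$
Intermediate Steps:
$p{\left(O \right)} = 4 O^{2}$
$v{\left(H \right)} = H^{2}$
$L{\left(F,z \right)} = -44$ ($L{\left(F,z \right)} = - 2 \left(\left(-1\right) \left(-22\right)\right) = \left(-2\right) 22 = -44$)
$b{\left(u,J \right)} = -44$
$-3002912 - b{\left(v{\left(-29 \right)},p{\left(-21 \right)} \right)} = -3002912 - -44 = -3002912 + 44 = -3002868$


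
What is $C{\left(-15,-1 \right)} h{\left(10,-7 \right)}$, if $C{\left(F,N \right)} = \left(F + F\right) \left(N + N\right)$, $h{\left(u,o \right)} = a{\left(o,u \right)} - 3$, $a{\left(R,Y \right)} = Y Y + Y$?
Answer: $6420$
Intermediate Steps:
$a{\left(R,Y \right)} = Y + Y^{2}$ ($a{\left(R,Y \right)} = Y^{2} + Y = Y + Y^{2}$)
$h{\left(u,o \right)} = -3 + u \left(1 + u\right)$ ($h{\left(u,o \right)} = u \left(1 + u\right) - 3 = -3 + u \left(1 + u\right)$)
$C{\left(F,N \right)} = 4 F N$ ($C{\left(F,N \right)} = 2 F 2 N = 4 F N$)
$C{\left(-15,-1 \right)} h{\left(10,-7 \right)} = 4 \left(-15\right) \left(-1\right) \left(-3 + 10 \left(1 + 10\right)\right) = 60 \left(-3 + 10 \cdot 11\right) = 60 \left(-3 + 110\right) = 60 \cdot 107 = 6420$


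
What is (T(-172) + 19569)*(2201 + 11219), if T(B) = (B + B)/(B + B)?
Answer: 262629400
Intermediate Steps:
T(B) = 1 (T(B) = (2*B)/((2*B)) = (2*B)*(1/(2*B)) = 1)
(T(-172) + 19569)*(2201 + 11219) = (1 + 19569)*(2201 + 11219) = 19570*13420 = 262629400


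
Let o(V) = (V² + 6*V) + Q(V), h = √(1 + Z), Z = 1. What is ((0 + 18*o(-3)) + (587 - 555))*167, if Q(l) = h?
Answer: -21710 + 3006*√2 ≈ -17459.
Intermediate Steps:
h = √2 (h = √(1 + 1) = √2 ≈ 1.4142)
Q(l) = √2
o(V) = √2 + V² + 6*V (o(V) = (V² + 6*V) + √2 = √2 + V² + 6*V)
((0 + 18*o(-3)) + (587 - 555))*167 = ((0 + 18*(√2 + (-3)² + 6*(-3))) + (587 - 555))*167 = ((0 + 18*(√2 + 9 - 18)) + 32)*167 = ((0 + 18*(-9 + √2)) + 32)*167 = ((0 + (-162 + 18*√2)) + 32)*167 = ((-162 + 18*√2) + 32)*167 = (-130 + 18*√2)*167 = -21710 + 3006*√2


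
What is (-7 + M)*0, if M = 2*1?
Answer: 0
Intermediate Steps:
M = 2
(-7 + M)*0 = (-7 + 2)*0 = -5*0 = 0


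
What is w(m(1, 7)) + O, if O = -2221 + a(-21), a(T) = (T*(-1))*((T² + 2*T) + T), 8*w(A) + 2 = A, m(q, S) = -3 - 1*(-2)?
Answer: 45733/8 ≈ 5716.6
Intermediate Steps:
m(q, S) = -1 (m(q, S) = -3 + 2 = -1)
w(A) = -¼ + A/8
a(T) = -T*(T² + 3*T) (a(T) = (-T)*(T² + 3*T) = -T*(T² + 3*T))
O = 5717 (O = -2221 + (-21)²*(-3 - 1*(-21)) = -2221 + 441*(-3 + 21) = -2221 + 441*18 = -2221 + 7938 = 5717)
w(m(1, 7)) + O = (-¼ + (⅛)*(-1)) + 5717 = (-¼ - ⅛) + 5717 = -3/8 + 5717 = 45733/8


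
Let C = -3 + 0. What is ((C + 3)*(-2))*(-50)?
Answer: 0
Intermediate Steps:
C = -3
((C + 3)*(-2))*(-50) = ((-3 + 3)*(-2))*(-50) = (0*(-2))*(-50) = 0*(-50) = 0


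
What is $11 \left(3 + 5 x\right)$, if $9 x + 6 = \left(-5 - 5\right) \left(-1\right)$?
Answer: $\frac{517}{9} \approx 57.444$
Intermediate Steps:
$x = \frac{4}{9}$ ($x = - \frac{2}{3} + \frac{\left(-5 - 5\right) \left(-1\right)}{9} = - \frac{2}{3} + \frac{\left(-10\right) \left(-1\right)}{9} = - \frac{2}{3} + \frac{1}{9} \cdot 10 = - \frac{2}{3} + \frac{10}{9} = \frac{4}{9} \approx 0.44444$)
$11 \left(3 + 5 x\right) = 11 \left(3 + 5 \cdot \frac{4}{9}\right) = 11 \left(3 + \frac{20}{9}\right) = 11 \cdot \frac{47}{9} = \frac{517}{9}$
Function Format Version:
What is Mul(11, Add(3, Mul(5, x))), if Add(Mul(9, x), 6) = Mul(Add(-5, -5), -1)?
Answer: Rational(517, 9) ≈ 57.444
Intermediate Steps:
x = Rational(4, 9) (x = Add(Rational(-2, 3), Mul(Rational(1, 9), Mul(Add(-5, -5), -1))) = Add(Rational(-2, 3), Mul(Rational(1, 9), Mul(-10, -1))) = Add(Rational(-2, 3), Mul(Rational(1, 9), 10)) = Add(Rational(-2, 3), Rational(10, 9)) = Rational(4, 9) ≈ 0.44444)
Mul(11, Add(3, Mul(5, x))) = Mul(11, Add(3, Mul(5, Rational(4, 9)))) = Mul(11, Add(3, Rational(20, 9))) = Mul(11, Rational(47, 9)) = Rational(517, 9)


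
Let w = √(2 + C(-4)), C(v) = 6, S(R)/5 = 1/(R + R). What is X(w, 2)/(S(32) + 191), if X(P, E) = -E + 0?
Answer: -128/12229 ≈ -0.010467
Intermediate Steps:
S(R) = 5/(2*R) (S(R) = 5/(R + R) = 5/((2*R)) = 5*(1/(2*R)) = 5/(2*R))
w = 2*√2 (w = √(2 + 6) = √8 = 2*√2 ≈ 2.8284)
X(P, E) = -E
X(w, 2)/(S(32) + 191) = (-1*2)/((5/2)/32 + 191) = -2/((5/2)*(1/32) + 191) = -2/(5/64 + 191) = -2/(12229/64) = (64/12229)*(-2) = -128/12229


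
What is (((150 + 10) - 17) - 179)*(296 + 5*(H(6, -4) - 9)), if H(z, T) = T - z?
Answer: -7236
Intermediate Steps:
(((150 + 10) - 17) - 179)*(296 + 5*(H(6, -4) - 9)) = (((150 + 10) - 17) - 179)*(296 + 5*((-4 - 1*6) - 9)) = ((160 - 17) - 179)*(296 + 5*((-4 - 6) - 9)) = (143 - 179)*(296 + 5*(-10 - 9)) = -36*(296 + 5*(-19)) = -36*(296 - 95) = -36*201 = -7236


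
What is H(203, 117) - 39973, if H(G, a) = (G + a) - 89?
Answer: -39742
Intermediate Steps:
H(G, a) = -89 + G + a
H(203, 117) - 39973 = (-89 + 203 + 117) - 39973 = 231 - 39973 = -39742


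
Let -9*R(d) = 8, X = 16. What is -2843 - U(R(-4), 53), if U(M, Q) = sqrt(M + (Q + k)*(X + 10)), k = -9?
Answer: -2843 - 4*sqrt(643)/3 ≈ -2876.8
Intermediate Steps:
R(d) = -8/9 (R(d) = -1/9*8 = -8/9)
U(M, Q) = sqrt(-234 + M + 26*Q) (U(M, Q) = sqrt(M + (Q - 9)*(16 + 10)) = sqrt(M + (-9 + Q)*26) = sqrt(M + (-234 + 26*Q)) = sqrt(-234 + M + 26*Q))
-2843 - U(R(-4), 53) = -2843 - sqrt(-234 - 8/9 + 26*53) = -2843 - sqrt(-234 - 8/9 + 1378) = -2843 - sqrt(10288/9) = -2843 - 4*sqrt(643)/3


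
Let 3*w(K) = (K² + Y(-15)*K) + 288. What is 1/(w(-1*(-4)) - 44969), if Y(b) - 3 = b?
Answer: -3/134651 ≈ -2.2280e-5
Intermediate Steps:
Y(b) = 3 + b
w(K) = 96 - 4*K + K²/3 (w(K) = ((K² + (3 - 15)*K) + 288)/3 = ((K² - 12*K) + 288)/3 = (288 + K² - 12*K)/3 = 96 - 4*K + K²/3)
1/(w(-1*(-4)) - 44969) = 1/((96 - (-4)*(-4) + (-1*(-4))²/3) - 44969) = 1/((96 - 4*4 + (⅓)*4²) - 44969) = 1/((96 - 16 + (⅓)*16) - 44969) = 1/((96 - 16 + 16/3) - 44969) = 1/(256/3 - 44969) = 1/(-134651/3) = -3/134651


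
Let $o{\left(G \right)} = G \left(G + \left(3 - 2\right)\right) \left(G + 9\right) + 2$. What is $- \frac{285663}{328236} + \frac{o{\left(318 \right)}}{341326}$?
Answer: $\frac{6222945837}{64611004} \approx 96.314$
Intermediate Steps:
$o{\left(G \right)} = 2 + G \left(1 + G\right) \left(9 + G\right)$ ($o{\left(G \right)} = G \left(G + 1\right) \left(9 + G\right) + 2 = G \left(1 + G\right) \left(9 + G\right) + 2 = 2 + G \left(1 + G\right) \left(9 + G\right)$)
$- \frac{285663}{328236} + \frac{o{\left(318 \right)}}{341326} = - \frac{285663}{328236} + \frac{2 + 318^{3} + 9 \cdot 318 + 10 \cdot 318^{2}}{341326} = \left(-285663\right) \frac{1}{328236} + \left(2 + 32157432 + 2862 + 10 \cdot 101124\right) \frac{1}{341326} = - \frac{95221}{109412} + \left(2 + 32157432 + 2862 + 1011240\right) \frac{1}{341326} = - \frac{95221}{109412} + 33171536 \cdot \frac{1}{341326} = - \frac{95221}{109412} + \frac{16585768}{170663} = \frac{6222945837}{64611004}$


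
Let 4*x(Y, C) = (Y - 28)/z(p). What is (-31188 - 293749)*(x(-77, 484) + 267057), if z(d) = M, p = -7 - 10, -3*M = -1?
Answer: -347004446481/4 ≈ -8.6751e+10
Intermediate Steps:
M = ⅓ (M = -⅓*(-1) = ⅓ ≈ 0.33333)
p = -17
z(d) = ⅓
x(Y, C) = -21 + 3*Y/4 (x(Y, C) = ((Y - 28)/(⅓))/4 = ((-28 + Y)*3)/4 = (-84 + 3*Y)/4 = -21 + 3*Y/4)
(-31188 - 293749)*(x(-77, 484) + 267057) = (-31188 - 293749)*((-21 + (¾)*(-77)) + 267057) = -324937*((-21 - 231/4) + 267057) = -324937*(-315/4 + 267057) = -324937*1067913/4 = -347004446481/4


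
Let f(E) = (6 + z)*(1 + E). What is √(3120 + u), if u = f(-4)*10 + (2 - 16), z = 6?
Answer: √2746 ≈ 52.402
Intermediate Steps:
f(E) = 12 + 12*E (f(E) = (6 + 6)*(1 + E) = 12*(1 + E) = 12 + 12*E)
u = -374 (u = (12 + 12*(-4))*10 + (2 - 16) = (12 - 48)*10 - 14 = -36*10 - 14 = -360 - 14 = -374)
√(3120 + u) = √(3120 - 374) = √2746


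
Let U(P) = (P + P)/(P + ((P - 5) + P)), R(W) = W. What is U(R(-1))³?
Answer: 1/64 ≈ 0.015625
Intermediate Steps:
U(P) = 2*P/(-5 + 3*P) (U(P) = (2*P)/(P + ((-5 + P) + P)) = (2*P)/(P + (-5 + 2*P)) = (2*P)/(-5 + 3*P) = 2*P/(-5 + 3*P))
U(R(-1))³ = (2*(-1)/(-5 + 3*(-1)))³ = (2*(-1)/(-5 - 3))³ = (2*(-1)/(-8))³ = (2*(-1)*(-⅛))³ = (¼)³ = 1/64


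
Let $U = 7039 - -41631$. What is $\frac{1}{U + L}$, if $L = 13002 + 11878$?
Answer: $\frac{1}{73550} \approx 1.3596 \cdot 10^{-5}$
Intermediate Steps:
$L = 24880$
$U = 48670$ ($U = 7039 + 41631 = 48670$)
$\frac{1}{U + L} = \frac{1}{48670 + 24880} = \frac{1}{73550}$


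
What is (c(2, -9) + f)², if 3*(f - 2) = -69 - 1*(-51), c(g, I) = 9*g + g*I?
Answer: 16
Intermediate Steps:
c(g, I) = 9*g + I*g
f = -4 (f = 2 + (-69 - 1*(-51))/3 = 2 + (-69 + 51)/3 = 2 + (⅓)*(-18) = 2 - 6 = -4)
(c(2, -9) + f)² = (2*(9 - 9) - 4)² = (2*0 - 4)² = (0 - 4)² = (-4)² = 16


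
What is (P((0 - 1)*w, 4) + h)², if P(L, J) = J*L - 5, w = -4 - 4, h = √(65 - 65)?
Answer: 729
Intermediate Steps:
h = 0 (h = √0 = 0)
w = -8
P(L, J) = -5 + J*L
(P((0 - 1)*w, 4) + h)² = ((-5 + 4*((0 - 1)*(-8))) + 0)² = ((-5 + 4*(-1*(-8))) + 0)² = ((-5 + 4*8) + 0)² = ((-5 + 32) + 0)² = (27 + 0)² = 27² = 729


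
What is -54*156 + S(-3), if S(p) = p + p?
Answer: -8430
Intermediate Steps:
S(p) = 2*p
-54*156 + S(-3) = -54*156 + 2*(-3) = -8424 - 6 = -8430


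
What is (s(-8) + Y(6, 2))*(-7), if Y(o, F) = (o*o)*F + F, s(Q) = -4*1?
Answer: -490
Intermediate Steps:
s(Q) = -4
Y(o, F) = F + F*o² (Y(o, F) = o²*F + F = F*o² + F = F + F*o²)
(s(-8) + Y(6, 2))*(-7) = (-4 + 2*(1 + 6²))*(-7) = (-4 + 2*(1 + 36))*(-7) = (-4 + 2*37)*(-7) = (-4 + 74)*(-7) = 70*(-7) = -490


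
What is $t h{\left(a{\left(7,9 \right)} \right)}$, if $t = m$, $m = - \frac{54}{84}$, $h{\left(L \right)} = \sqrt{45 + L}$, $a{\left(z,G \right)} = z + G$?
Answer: $- \frac{9 \sqrt{61}}{14} \approx -5.0209$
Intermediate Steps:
$a{\left(z,G \right)} = G + z$
$m = - \frac{9}{14}$ ($m = \left(-54\right) \frac{1}{84} = - \frac{9}{14} \approx -0.64286$)
$t = - \frac{9}{14} \approx -0.64286$
$t h{\left(a{\left(7,9 \right)} \right)} = - \frac{9 \sqrt{45 + \left(9 + 7\right)}}{14} = - \frac{9 \sqrt{45 + 16}}{14} = - \frac{9 \sqrt{61}}{14}$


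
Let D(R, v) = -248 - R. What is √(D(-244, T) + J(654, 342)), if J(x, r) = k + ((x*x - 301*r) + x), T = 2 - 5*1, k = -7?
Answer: √325417 ≈ 570.45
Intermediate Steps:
T = -3 (T = 2 - 5 = -3)
J(x, r) = -7 + x + x² - 301*r (J(x, r) = -7 + ((x*x - 301*r) + x) = -7 + ((x² - 301*r) + x) = -7 + (x + x² - 301*r) = -7 + x + x² - 301*r)
√(D(-244, T) + J(654, 342)) = √((-248 - 1*(-244)) + (-7 + 654 + 654² - 301*342)) = √((-248 + 244) + (-7 + 654 + 427716 - 102942)) = √(-4 + 325421) = √325417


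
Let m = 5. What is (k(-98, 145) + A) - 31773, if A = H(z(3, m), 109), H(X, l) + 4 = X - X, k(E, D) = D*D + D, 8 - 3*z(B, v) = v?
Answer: -10607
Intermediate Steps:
z(B, v) = 8/3 - v/3
k(E, D) = D + D² (k(E, D) = D² + D = D + D²)
H(X, l) = -4 (H(X, l) = -4 + (X - X) = -4 + 0 = -4)
A = -4
(k(-98, 145) + A) - 31773 = (145*(1 + 145) - 4) - 31773 = (145*146 - 4) - 31773 = (21170 - 4) - 31773 = 21166 - 31773 = -10607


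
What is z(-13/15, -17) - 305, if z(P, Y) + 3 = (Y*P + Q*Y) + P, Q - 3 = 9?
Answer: -7472/15 ≈ -498.13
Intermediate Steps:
Q = 12 (Q = 3 + 9 = 12)
z(P, Y) = -3 + P + 12*Y + P*Y (z(P, Y) = -3 + ((Y*P + 12*Y) + P) = -3 + ((P*Y + 12*Y) + P) = -3 + ((12*Y + P*Y) + P) = -3 + (P + 12*Y + P*Y) = -3 + P + 12*Y + P*Y)
z(-13/15, -17) - 305 = (-3 - 13/15 + 12*(-17) - 13/15*(-17)) - 305 = (-3 - 13*1/15 - 204 - 13*1/15*(-17)) - 305 = (-3 - 13/15 - 204 - 13/15*(-17)) - 305 = (-3 - 13/15 - 204 + 221/15) - 305 = -2897/15 - 305 = -7472/15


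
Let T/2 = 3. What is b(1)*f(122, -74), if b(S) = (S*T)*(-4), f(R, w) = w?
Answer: 1776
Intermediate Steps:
T = 6 (T = 2*3 = 6)
b(S) = -24*S (b(S) = (S*6)*(-4) = (6*S)*(-4) = -24*S)
b(1)*f(122, -74) = -24*1*(-74) = -24*(-74) = 1776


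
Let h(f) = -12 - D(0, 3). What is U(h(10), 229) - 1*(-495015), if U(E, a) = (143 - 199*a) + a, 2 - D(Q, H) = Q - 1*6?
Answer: 449816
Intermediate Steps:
D(Q, H) = 8 - Q (D(Q, H) = 2 - (Q - 1*6) = 2 - (Q - 6) = 2 - (-6 + Q) = 2 + (6 - Q) = 8 - Q)
h(f) = -20 (h(f) = -12 - (8 - 1*0) = -12 - (8 + 0) = -12 - 1*8 = -12 - 8 = -20)
U(E, a) = 143 - 198*a
U(h(10), 229) - 1*(-495015) = (143 - 198*229) - 1*(-495015) = (143 - 45342) + 495015 = -45199 + 495015 = 449816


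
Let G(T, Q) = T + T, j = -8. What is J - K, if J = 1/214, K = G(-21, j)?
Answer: 8989/214 ≈ 42.005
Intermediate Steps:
G(T, Q) = 2*T
K = -42 (K = 2*(-21) = -42)
J = 1/214 ≈ 0.0046729
J - K = 1/214 - 1*(-42) = 1/214 + 42 = 8989/214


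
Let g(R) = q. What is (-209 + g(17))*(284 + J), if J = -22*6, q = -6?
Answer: -32680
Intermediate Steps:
J = -132
g(R) = -6
(-209 + g(17))*(284 + J) = (-209 - 6)*(284 - 132) = -215*152 = -32680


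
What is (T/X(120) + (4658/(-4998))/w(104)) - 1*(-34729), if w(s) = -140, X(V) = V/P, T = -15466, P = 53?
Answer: 57414475/2058 ≈ 27898.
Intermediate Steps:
X(V) = V/53
(T/X(120) + (4658/(-4998))/w(104)) - 1*(-34729) = (-15466/((1/53)*120) + (4658/(-4998))/(-140)) - 1*(-34729) = (-15466/120/53 + (4658*(-1/4998))*(-1/140)) + 34729 = (-15466*53/120 - 137/147*(-1/140)) + 34729 = (-409849/60 + 137/20580) + 34729 = -14057807/2058 + 34729 = 57414475/2058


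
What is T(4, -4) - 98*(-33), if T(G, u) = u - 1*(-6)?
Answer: 3236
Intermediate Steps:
T(G, u) = 6 + u (T(G, u) = u + 6 = 6 + u)
T(4, -4) - 98*(-33) = (6 - 4) - 98*(-33) = 2 + 3234 = 3236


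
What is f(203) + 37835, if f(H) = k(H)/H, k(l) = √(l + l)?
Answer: 37835 + √406/203 ≈ 37835.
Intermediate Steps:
k(l) = √2*√l (k(l) = √(2*l) = √2*√l)
f(H) = √2/√H (f(H) = (√2*√H)/H = √2/√H)
f(203) + 37835 = √2/√203 + 37835 = √2*(√203/203) + 37835 = √406/203 + 37835 = 37835 + √406/203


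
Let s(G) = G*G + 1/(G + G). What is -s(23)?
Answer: -24335/46 ≈ -529.02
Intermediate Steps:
s(G) = G**2 + 1/(2*G)
-s(23) = -(1/2 + 23**3)/23 = -(1/2 + 12167)/23 = -24335/(23*2) = -1*24335/46 = -24335/46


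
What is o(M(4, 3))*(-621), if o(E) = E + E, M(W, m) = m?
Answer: -3726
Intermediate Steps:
o(E) = 2*E
o(M(4, 3))*(-621) = (2*3)*(-621) = 6*(-621) = -3726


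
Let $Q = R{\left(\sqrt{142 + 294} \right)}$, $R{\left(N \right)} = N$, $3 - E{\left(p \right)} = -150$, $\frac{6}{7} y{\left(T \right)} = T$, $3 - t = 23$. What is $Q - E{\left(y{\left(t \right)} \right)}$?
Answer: $-153 + 2 \sqrt{109} \approx -132.12$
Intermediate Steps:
$t = -20$ ($t = 3 - 23 = -20$)
$y{\left(T \right)} = \frac{7 T}{6}$
$E{\left(p \right)} = 153$ ($E{\left(p \right)} = 3 - -150 = 3 + 150 = 153$)
$Q = 2 \sqrt{109}$ ($Q = \sqrt{142 + 294} = \sqrt{436} = 2 \sqrt{109} \approx 20.881$)
$Q - E{\left(y{\left(t \right)} \right)} = 2 \sqrt{109} - 153 = -153 + 2 \sqrt{109}$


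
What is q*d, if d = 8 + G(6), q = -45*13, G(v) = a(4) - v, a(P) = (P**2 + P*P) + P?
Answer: -22230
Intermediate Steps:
a(P) = P + 2*P**2 (a(P) = (P**2 + P**2) + P = 2*P**2 + P = P + 2*P**2)
G(v) = 36 - v (G(v) = 4*(1 + 2*4) - v = 4*(1 + 8) - v = 4*9 - v = 36 - v)
q = -585
d = 38 (d = 8 + (36 - 1*6) = 8 + (36 - 6) = 8 + 30 = 38)
q*d = -585*38 = -22230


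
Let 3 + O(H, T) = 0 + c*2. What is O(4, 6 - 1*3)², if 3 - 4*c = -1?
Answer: 1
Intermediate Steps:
c = 1 (c = ¾ - ¼*(-1) = ¾ + ¼ = 1)
O(H, T) = -1 (O(H, T) = -3 + (0 + 1*2) = -3 + (0 + 2) = -3 + 2 = -1)
O(4, 6 - 1*3)² = (-1)² = 1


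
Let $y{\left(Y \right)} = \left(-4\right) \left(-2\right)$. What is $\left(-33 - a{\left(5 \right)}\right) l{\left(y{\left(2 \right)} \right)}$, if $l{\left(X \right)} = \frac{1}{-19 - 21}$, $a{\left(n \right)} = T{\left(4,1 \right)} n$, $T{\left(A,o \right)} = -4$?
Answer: $\frac{13}{40} \approx 0.325$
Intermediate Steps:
$y{\left(Y \right)} = 8$
$a{\left(n \right)} = - 4 n$
$l{\left(X \right)} = - \frac{1}{40}$ ($l{\left(X \right)} = \frac{1}{-40} = - \frac{1}{40}$)
$\left(-33 - a{\left(5 \right)}\right) l{\left(y{\left(2 \right)} \right)} = \left(-33 - \left(-4\right) 5\right) \left(- \frac{1}{40}\right) = \left(-33 - -20\right) \left(- \frac{1}{40}\right) = \left(-33 + 20\right) \left(- \frac{1}{40}\right) = \left(-13\right) \left(- \frac{1}{40}\right) = \frac{13}{40}$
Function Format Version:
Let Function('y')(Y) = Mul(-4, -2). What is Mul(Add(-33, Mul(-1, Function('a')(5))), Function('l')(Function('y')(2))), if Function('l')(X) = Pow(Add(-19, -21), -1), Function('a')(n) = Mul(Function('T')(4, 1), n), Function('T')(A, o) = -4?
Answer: Rational(13, 40) ≈ 0.32500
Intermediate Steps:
Function('y')(Y) = 8
Function('a')(n) = Mul(-4, n)
Function('l')(X) = Rational(-1, 40) (Function('l')(X) = Pow(-40, -1) = Rational(-1, 40))
Mul(Add(-33, Mul(-1, Function('a')(5))), Function('l')(Function('y')(2))) = Mul(Add(-33, Mul(-1, Mul(-4, 5))), Rational(-1, 40)) = Mul(Add(-33, Mul(-1, -20)), Rational(-1, 40)) = Mul(Add(-33, 20), Rational(-1, 40)) = Mul(-13, Rational(-1, 40)) = Rational(13, 40)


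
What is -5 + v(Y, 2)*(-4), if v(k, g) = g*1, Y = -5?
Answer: -13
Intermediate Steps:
v(k, g) = g
-5 + v(Y, 2)*(-4) = -5 + 2*(-4) = -5 - 8 = -13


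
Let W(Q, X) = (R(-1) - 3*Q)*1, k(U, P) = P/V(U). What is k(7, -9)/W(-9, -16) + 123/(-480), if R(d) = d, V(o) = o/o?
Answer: -1253/2080 ≈ -0.60240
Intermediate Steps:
V(o) = 1
k(U, P) = P (k(U, P) = P/1 = P*1 = P)
W(Q, X) = -1 - 3*Q (W(Q, X) = (-1 - 3*Q)*1 = -1 - 3*Q)
k(7, -9)/W(-9, -16) + 123/(-480) = -9/(-1 - 3*(-9)) + 123/(-480) = -9/(-1 + 27) + 123*(-1/480) = -9/26 - 41/160 = -1253/2080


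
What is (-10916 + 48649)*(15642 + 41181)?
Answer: 2144102259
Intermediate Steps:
(-10916 + 48649)*(15642 + 41181) = 37733*56823 = 2144102259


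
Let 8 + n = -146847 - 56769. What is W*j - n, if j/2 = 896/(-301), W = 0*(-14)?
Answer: 203624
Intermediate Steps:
W = 0
j = -256/43 (j = 2*(896/(-301)) = 2*(896*(-1/301)) = 2*(-128/43) = -256/43 ≈ -5.9535)
n = -203624 (n = -8 + (-146847 - 56769) = -8 - 203616 = -203624)
W*j - n = 0*(-256/43) - 1*(-203624) = 0 + 203624 = 203624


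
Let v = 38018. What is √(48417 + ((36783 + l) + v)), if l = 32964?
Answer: √156182 ≈ 395.20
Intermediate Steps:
√(48417 + ((36783 + l) + v)) = √(48417 + ((36783 + 32964) + 38018)) = √(48417 + (69747 + 38018)) = √(48417 + 107765) = √156182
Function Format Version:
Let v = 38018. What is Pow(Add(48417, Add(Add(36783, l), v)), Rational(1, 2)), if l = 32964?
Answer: Pow(156182, Rational(1, 2)) ≈ 395.20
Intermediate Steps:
Pow(Add(48417, Add(Add(36783, l), v)), Rational(1, 2)) = Pow(Add(48417, Add(Add(36783, 32964), 38018)), Rational(1, 2)) = Pow(Add(48417, Add(69747, 38018)), Rational(1, 2)) = Pow(Add(48417, 107765), Rational(1, 2)) = Pow(156182, Rational(1, 2))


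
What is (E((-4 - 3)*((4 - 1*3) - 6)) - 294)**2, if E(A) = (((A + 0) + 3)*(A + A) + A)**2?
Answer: 52747261578361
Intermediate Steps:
E(A) = (A + 2*A*(3 + A))**2 (E(A) = ((A + 3)*(2*A) + A)**2 = ((3 + A)*(2*A) + A)**2 = (2*A*(3 + A) + A)**2 = (A + 2*A*(3 + A))**2)
(E((-4 - 3)*((4 - 1*3) - 6)) - 294)**2 = (((-4 - 3)*((4 - 1*3) - 6))**2*(7 + 2*((-4 - 3)*((4 - 1*3) - 6)))**2 - 294)**2 = ((-7*((4 - 3) - 6))**2*(7 + 2*(-7*((4 - 3) - 6)))**2 - 294)**2 = ((-7*(1 - 6))**2*(7 + 2*(-7*(1 - 6)))**2 - 294)**2 = ((-7*(-5))**2*(7 + 2*(-7*(-5)))**2 - 294)**2 = (35**2*(7 + 2*35)**2 - 294)**2 = (1225*(7 + 70)**2 - 294)**2 = (1225*77**2 - 294)**2 = (1225*5929 - 294)**2 = (7263025 - 294)**2 = 7262731**2 = 52747261578361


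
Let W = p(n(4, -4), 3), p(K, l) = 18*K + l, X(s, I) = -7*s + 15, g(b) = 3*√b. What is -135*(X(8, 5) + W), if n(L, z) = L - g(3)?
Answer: -4590 + 7290*√3 ≈ 8036.6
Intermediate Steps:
X(s, I) = 15 - 7*s
n(L, z) = L - 3*√3
p(K, l) = l + 18*K
W = 75 - 54*√3 (W = 3 + 18*(4 - 3*√3) = 3 + (72 - 54*√3) = 75 - 54*√3 ≈ -18.531)
-135*(X(8, 5) + W) = -135*((15 - 7*8) + (75 - 54*√3)) = -135*((15 - 56) + (75 - 54*√3)) = -135*(-41 + (75 - 54*√3)) = -135*(34 - 54*√3) = -4590 + 7290*√3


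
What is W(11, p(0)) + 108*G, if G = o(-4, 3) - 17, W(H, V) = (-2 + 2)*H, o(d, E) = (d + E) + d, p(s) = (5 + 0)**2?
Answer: -2376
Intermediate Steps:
p(s) = 25 (p(s) = 5**2 = 25)
o(d, E) = E + 2*d (o(d, E) = (E + d) + d = E + 2*d)
W(H, V) = 0 (W(H, V) = 0*H = 0)
G = -22 (G = (3 + 2*(-4)) - 17 = (3 - 8) - 17 = -5 - 17 = -22)
W(11, p(0)) + 108*G = 0 + 108*(-22) = 0 - 2376 = -2376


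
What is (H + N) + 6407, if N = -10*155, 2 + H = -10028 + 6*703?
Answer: -955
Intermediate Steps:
H = -5812 (H = -2 + (-10028 + 6*703) = -2 + (-10028 + 4218) = -2 - 5810 = -5812)
N = -1550
(H + N) + 6407 = (-5812 - 1550) + 6407 = -7362 + 6407 = -955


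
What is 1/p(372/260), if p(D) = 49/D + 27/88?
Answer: 8184/282791 ≈ 0.028940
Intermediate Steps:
p(D) = 27/88 + 49/D (p(D) = 49/D + 27*(1/88) = 49/D + 27/88 = 27/88 + 49/D)
1/p(372/260) = 1/(27/88 + 49/((372/260))) = 1/(27/88 + 49/((372*(1/260)))) = 1/(27/88 + 49/(93/65)) = 1/(27/88 + 49*(65/93)) = 1/(27/88 + 3185/93) = 1/(282791/8184) = 8184/282791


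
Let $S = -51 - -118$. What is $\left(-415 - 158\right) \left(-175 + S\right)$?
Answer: $61884$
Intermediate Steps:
$S = 67$ ($S = -51 + 118 = 67$)
$\left(-415 - 158\right) \left(-175 + S\right) = \left(-415 - 158\right) \left(-175 + 67\right) = \left(-573\right) \left(-108\right) = 61884$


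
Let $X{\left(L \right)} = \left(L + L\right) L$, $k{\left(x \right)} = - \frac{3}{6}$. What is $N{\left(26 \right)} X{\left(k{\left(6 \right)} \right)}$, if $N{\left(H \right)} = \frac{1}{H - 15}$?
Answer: $\frac{1}{22} \approx 0.045455$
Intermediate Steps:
$k{\left(x \right)} = - \frac{1}{2}$ ($k{\left(x \right)} = \left(-3\right) \frac{1}{6} = - \frac{1}{2}$)
$N{\left(H \right)} = \frac{1}{-15 + H}$
$X{\left(L \right)} = 2 L^{2}$ ($X{\left(L \right)} = 2 L L = 2 L^{2}$)
$N{\left(26 \right)} X{\left(k{\left(6 \right)} \right)} = \frac{2 \left(- \frac{1}{2}\right)^{2}}{-15 + 26} = \frac{2 \cdot \frac{1}{4}}{11} = \frac{1}{11} \cdot \frac{1}{2} = \frac{1}{22}$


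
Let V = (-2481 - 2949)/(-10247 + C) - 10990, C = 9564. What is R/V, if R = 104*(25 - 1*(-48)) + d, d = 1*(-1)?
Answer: -5184653/7500740 ≈ -0.69122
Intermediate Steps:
d = -1
R = 7591 (R = 104*(25 - 1*(-48)) - 1 = 104*(25 + 48) - 1 = 104*73 - 1 = 7592 - 1 = 7591)
V = -7500740/683 (V = (-2481 - 2949)/(-10247 + 9564) - 10990 = -5430/(-683) - 10990 = -5430*(-1/683) - 10990 = 5430/683 - 10990 = -7500740/683 ≈ -10982.)
R/V = 7591/(-7500740/683) = 7591*(-683/7500740) = -5184653/7500740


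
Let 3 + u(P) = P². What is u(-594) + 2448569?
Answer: 2801402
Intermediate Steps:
u(P) = -3 + P²
u(-594) + 2448569 = (-3 + (-594)²) + 2448569 = (-3 + 352836) + 2448569 = 352833 + 2448569 = 2801402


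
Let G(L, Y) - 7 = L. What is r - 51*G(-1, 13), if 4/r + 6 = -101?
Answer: -32746/107 ≈ -306.04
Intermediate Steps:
r = -4/107 (r = 4/(-6 - 101) = 4/(-107) = 4*(-1/107) = -4/107 ≈ -0.037383)
G(L, Y) = 7 + L
r - 51*G(-1, 13) = -4/107 - 51*(7 - 1) = -4/107 - 51*6 = -4/107 - 306 = -32746/107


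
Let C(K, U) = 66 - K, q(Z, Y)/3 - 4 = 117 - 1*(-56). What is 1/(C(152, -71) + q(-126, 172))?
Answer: 1/445 ≈ 0.0022472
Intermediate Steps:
q(Z, Y) = 531 (q(Z, Y) = 12 + 3*(117 - 1*(-56)) = 12 + 3*(117 + 56) = 12 + 3*173 = 12 + 519 = 531)
1/(C(152, -71) + q(-126, 172)) = 1/((66 - 1*152) + 531) = 1/((66 - 152) + 531) = 1/(-86 + 531) = 1/445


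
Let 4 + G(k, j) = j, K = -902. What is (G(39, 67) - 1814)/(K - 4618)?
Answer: 1751/5520 ≈ 0.31721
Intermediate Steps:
G(k, j) = -4 + j
(G(39, 67) - 1814)/(K - 4618) = ((-4 + 67) - 1814)/(-902 - 4618) = (63 - 1814)/(-5520) = -1751*(-1/5520) = 1751/5520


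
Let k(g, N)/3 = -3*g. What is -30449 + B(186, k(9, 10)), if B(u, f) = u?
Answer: -30263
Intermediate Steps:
k(g, N) = -9*g (k(g, N) = 3*(-3*g) = -9*g)
-30449 + B(186, k(9, 10)) = -30449 + 186 = -30263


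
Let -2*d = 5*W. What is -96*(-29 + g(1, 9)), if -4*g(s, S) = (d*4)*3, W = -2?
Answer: 4224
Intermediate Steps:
d = 5 (d = -5*(-2)/2 = -½*(-10) = 5)
g(s, S) = -15 (g(s, S) = -5*4*3/4 = -5*3 = -¼*60 = -15)
-96*(-29 + g(1, 9)) = -96*(-29 - 15) = -96*(-44) = 4224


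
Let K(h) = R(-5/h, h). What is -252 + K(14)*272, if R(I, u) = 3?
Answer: 564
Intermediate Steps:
K(h) = 3
-252 + K(14)*272 = -252 + 3*272 = -252 + 816 = 564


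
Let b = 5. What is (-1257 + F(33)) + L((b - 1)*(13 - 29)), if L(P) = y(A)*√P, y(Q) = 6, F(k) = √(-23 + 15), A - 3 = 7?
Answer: -1257 + 48*I + 2*I*√2 ≈ -1257.0 + 50.828*I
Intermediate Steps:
A = 10 (A = 3 + 7 = 10)
F(k) = 2*I*√2 (F(k) = √(-8) = 2*I*√2)
L(P) = 6*√P
(-1257 + F(33)) + L((b - 1)*(13 - 29)) = (-1257 + 2*I*√2) + 6*√((5 - 1)*(13 - 29)) = (-1257 + 2*I*√2) + 6*√(4*(-16)) = (-1257 + 2*I*√2) + 6*√(-64) = (-1257 + 2*I*√2) + 6*(8*I) = (-1257 + 2*I*√2) + 48*I = -1257 + 48*I + 2*I*√2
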